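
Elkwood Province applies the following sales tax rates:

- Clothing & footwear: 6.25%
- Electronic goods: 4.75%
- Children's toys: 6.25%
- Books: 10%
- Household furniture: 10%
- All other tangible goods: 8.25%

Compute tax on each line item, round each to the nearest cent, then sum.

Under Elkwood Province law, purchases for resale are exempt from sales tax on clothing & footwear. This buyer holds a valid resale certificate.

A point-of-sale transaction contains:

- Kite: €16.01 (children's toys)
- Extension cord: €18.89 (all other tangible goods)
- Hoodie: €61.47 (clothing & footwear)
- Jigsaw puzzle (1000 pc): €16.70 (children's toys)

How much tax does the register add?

Kite €16.01: children's toys → 6.25% → €1.00
Extension cord €18.89: all other tangible goods → 8.25% → €1.56
Hoodie €61.47: clothing & footwear, buyer-exempt → 0% → €0.00
Jigsaw puzzle (1000 pc) €16.70: children's toys → 6.25% → €1.04
Total tax = €1.00 + €1.56 + €1.04 = €3.60

€3.60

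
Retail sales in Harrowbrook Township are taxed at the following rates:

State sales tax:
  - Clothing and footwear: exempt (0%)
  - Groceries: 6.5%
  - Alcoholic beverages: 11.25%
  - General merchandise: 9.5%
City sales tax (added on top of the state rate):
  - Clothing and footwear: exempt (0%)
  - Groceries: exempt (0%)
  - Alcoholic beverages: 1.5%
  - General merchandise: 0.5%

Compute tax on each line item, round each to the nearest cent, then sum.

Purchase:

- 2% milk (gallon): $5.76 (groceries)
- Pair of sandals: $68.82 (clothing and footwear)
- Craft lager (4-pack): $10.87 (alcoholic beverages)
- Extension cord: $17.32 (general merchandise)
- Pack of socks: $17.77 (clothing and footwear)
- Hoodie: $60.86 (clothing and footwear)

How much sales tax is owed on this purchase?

2% milk (gallon) $5.76: groceries → 6.5% + 0% city = 6.5% → $0.37
Pair of sandals $68.82: clothing and footwear → 0% + 0% city = 0% → $0.00
Craft lager (4-pack) $10.87: alcoholic beverages → 11.25% + 1.5% city = 12.75% → $1.39
Extension cord $17.32: general merchandise → 9.5% + 0.5% city = 10% → $1.73
Pack of socks $17.77: clothing and footwear → 0% + 0% city = 0% → $0.00
Hoodie $60.86: clothing and footwear → 0% + 0% city = 0% → $0.00
Total tax = $0.37 + $1.39 + $1.73 = $3.49

$3.49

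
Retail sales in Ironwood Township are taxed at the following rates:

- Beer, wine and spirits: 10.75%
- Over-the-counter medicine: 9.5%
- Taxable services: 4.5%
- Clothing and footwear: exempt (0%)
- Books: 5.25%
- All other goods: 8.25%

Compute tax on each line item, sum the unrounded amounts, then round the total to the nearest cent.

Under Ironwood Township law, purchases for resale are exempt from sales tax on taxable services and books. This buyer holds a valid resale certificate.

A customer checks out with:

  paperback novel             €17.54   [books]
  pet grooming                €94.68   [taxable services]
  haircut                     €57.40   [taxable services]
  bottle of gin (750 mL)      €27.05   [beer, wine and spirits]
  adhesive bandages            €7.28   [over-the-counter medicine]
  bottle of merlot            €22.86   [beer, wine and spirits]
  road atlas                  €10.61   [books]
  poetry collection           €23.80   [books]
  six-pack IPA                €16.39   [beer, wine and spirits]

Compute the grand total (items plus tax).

Paperback novel €17.54: books, buyer-exempt → 0% → €0.00
Pet grooming €94.68: taxable services, buyer-exempt → 0% → €0.00
Haircut €57.40: taxable services, buyer-exempt → 0% → €0.00
Bottle of gin (750 mL) €27.05: beer, wine and spirits → 10.75% → €2.907875
Adhesive bandages €7.28: over-the-counter medicine → 9.5% → €0.6916
Bottle of merlot €22.86: beer, wine and spirits → 10.75% → €2.45745
Road atlas €10.61: books, buyer-exempt → 0% → €0.00
Poetry collection €23.80: books, buyer-exempt → 0% → €0.00
Six-pack IPA €16.39: beer, wine and spirits → 10.75% → €1.761925
Subtotal = €277.61; unrounded tax = €7.81885 → €7.82; total due = €285.43

€285.43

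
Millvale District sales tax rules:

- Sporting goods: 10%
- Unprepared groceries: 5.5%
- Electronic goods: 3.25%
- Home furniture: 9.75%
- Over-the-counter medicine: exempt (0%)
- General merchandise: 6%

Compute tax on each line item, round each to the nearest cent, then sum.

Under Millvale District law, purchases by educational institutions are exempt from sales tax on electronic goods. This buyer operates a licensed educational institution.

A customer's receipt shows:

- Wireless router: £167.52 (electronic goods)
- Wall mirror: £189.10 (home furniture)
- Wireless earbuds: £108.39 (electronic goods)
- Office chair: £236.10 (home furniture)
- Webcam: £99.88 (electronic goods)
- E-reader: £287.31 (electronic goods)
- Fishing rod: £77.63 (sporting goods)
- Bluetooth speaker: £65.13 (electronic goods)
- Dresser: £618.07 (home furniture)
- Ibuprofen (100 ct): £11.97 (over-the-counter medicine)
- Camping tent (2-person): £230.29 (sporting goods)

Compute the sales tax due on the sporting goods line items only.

Fishing rod £77.63: sporting goods → 10% → £7.76
Camping tent (2-person) £230.29: sporting goods → 10% → £23.03
Tax on sporting goods = £7.76 + £23.03 = £30.79

£30.79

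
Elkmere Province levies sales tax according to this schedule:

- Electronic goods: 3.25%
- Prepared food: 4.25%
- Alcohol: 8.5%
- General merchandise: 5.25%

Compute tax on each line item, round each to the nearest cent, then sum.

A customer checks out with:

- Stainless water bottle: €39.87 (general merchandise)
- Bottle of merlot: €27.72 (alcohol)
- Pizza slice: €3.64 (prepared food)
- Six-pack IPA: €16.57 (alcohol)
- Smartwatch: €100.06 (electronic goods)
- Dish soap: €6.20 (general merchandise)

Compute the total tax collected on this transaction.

Stainless water bottle €39.87: general merchandise → 5.25% → €2.09
Bottle of merlot €27.72: alcohol → 8.5% → €2.36
Pizza slice €3.64: prepared food → 4.25% → €0.15
Six-pack IPA €16.57: alcohol → 8.5% → €1.41
Smartwatch €100.06: electronic goods → 3.25% → €3.25
Dish soap €6.20: general merchandise → 5.25% → €0.33
Total tax = €2.09 + €2.36 + €0.15 + €1.41 + €3.25 + €0.33 = €9.59

€9.59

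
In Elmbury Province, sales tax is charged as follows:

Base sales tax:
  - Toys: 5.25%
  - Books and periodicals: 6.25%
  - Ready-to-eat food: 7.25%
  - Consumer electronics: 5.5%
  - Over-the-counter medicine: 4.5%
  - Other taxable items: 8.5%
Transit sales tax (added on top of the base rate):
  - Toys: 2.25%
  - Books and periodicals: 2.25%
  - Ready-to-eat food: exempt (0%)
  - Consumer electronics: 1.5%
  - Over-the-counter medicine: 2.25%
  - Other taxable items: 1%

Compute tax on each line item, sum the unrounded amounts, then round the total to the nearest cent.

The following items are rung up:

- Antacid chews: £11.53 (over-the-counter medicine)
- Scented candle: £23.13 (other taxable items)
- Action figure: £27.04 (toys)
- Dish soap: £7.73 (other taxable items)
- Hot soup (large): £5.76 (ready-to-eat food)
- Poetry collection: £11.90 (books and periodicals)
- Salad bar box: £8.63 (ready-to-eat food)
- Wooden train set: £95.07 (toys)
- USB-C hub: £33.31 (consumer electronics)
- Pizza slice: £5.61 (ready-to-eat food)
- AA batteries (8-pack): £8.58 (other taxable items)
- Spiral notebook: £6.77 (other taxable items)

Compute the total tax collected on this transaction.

£19.12

Antacid chews £11.53: over-the-counter medicine → 4.5% + 2.25% transit = 6.75% → £0.778275
Scented candle £23.13: other taxable items → 8.5% + 1% transit = 9.5% → £2.19735
Action figure £27.04: toys → 5.25% + 2.25% transit = 7.5% → £2.028
Dish soap £7.73: other taxable items → 8.5% + 1% transit = 9.5% → £0.73435
Hot soup (large) £5.76: ready-to-eat food → 7.25% + 0% transit = 7.25% → £0.4176
Poetry collection £11.90: books and periodicals → 6.25% + 2.25% transit = 8.5% → £1.0115
Salad bar box £8.63: ready-to-eat food → 7.25% + 0% transit = 7.25% → £0.625675
Wooden train set £95.07: toys → 5.25% + 2.25% transit = 7.5% → £7.13025
USB-C hub £33.31: consumer electronics → 5.5% + 1.5% transit = 7% → £2.3317
Pizza slice £5.61: ready-to-eat food → 7.25% + 0% transit = 7.25% → £0.406725
AA batteries (8-pack) £8.58: other taxable items → 8.5% + 1% transit = 9.5% → £0.8151
Spiral notebook £6.77: other taxable items → 8.5% + 1% transit = 9.5% → £0.64315
Unrounded tax sum = £19.119675 → £19.12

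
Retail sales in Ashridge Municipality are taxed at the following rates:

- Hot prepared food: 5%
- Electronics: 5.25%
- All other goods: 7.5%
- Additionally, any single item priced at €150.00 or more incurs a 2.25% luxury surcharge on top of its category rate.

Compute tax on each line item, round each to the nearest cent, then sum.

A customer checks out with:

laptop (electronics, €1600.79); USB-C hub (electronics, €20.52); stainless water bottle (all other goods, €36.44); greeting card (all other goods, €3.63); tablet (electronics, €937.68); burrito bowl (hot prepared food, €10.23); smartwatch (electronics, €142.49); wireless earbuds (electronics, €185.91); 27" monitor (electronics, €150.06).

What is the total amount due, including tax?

Laptop €1600.79: electronics → 5.25% + 2.25% surcharge = 7.5% → €120.06
USB-C hub €20.52: electronics → 5.25% → €1.08
Stainless water bottle €36.44: all other goods → 7.5% → €2.73
Greeting card €3.63: all other goods → 7.5% → €0.27
Tablet €937.68: electronics → 5.25% + 2.25% surcharge = 7.5% → €70.33
Burrito bowl €10.23: hot prepared food → 5% → €0.51
Smartwatch €142.49: electronics → 5.25% → €7.48
Wireless earbuds €185.91: electronics → 5.25% + 2.25% surcharge = 7.5% → €13.94
27" monitor €150.06: electronics → 5.25% + 2.25% surcharge = 7.5% → €11.25
Subtotal = €3087.75; tax = €227.65; total due = €3315.40

€3315.40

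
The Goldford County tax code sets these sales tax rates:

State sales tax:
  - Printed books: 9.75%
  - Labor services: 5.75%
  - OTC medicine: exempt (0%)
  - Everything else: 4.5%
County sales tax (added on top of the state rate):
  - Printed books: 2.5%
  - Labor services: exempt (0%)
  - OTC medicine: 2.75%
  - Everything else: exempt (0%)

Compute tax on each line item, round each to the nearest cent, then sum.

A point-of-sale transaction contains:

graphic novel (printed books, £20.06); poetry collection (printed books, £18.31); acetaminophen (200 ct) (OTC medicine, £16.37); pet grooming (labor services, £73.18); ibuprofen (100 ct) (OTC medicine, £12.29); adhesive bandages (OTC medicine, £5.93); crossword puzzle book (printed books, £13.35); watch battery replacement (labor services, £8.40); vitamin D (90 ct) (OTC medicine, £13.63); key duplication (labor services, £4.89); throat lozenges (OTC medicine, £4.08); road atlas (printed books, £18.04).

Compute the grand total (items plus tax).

Graphic novel £20.06: printed books → 9.75% + 2.5% county = 12.25% → £2.46
Poetry collection £18.31: printed books → 9.75% + 2.5% county = 12.25% → £2.24
Acetaminophen (200 ct) £16.37: OTC medicine → 0% + 2.75% county = 2.75% → £0.45
Pet grooming £73.18: labor services → 5.75% + 0% county = 5.75% → £4.21
Ibuprofen (100 ct) £12.29: OTC medicine → 0% + 2.75% county = 2.75% → £0.34
Adhesive bandages £5.93: OTC medicine → 0% + 2.75% county = 2.75% → £0.16
Crossword puzzle book £13.35: printed books → 9.75% + 2.5% county = 12.25% → £1.64
Watch battery replacement £8.40: labor services → 5.75% + 0% county = 5.75% → £0.48
Vitamin D (90 ct) £13.63: OTC medicine → 0% + 2.75% county = 2.75% → £0.37
Key duplication £4.89: labor services → 5.75% + 0% county = 5.75% → £0.28
Throat lozenges £4.08: OTC medicine → 0% + 2.75% county = 2.75% → £0.11
Road atlas £18.04: printed books → 9.75% + 2.5% county = 12.25% → £2.21
Subtotal = £208.53; tax = £14.95; total due = £223.48

£223.48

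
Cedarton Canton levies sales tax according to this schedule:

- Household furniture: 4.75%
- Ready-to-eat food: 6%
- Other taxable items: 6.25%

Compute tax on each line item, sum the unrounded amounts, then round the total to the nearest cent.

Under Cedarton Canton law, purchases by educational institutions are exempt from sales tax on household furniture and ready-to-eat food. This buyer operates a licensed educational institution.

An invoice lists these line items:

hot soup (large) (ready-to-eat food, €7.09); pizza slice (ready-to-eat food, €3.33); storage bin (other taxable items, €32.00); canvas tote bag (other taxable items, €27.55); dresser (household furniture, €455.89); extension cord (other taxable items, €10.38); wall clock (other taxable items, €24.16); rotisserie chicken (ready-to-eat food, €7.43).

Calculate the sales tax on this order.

€5.88

Hot soup (large) €7.09: ready-to-eat food, buyer-exempt → 0% → €0.00
Pizza slice €3.33: ready-to-eat food, buyer-exempt → 0% → €0.00
Storage bin €32.00: other taxable items → 6.25% → €2.00
Canvas tote bag €27.55: other taxable items → 6.25% → €1.721875
Dresser €455.89: household furniture, buyer-exempt → 0% → €0.00
Extension cord €10.38: other taxable items → 6.25% → €0.64875
Wall clock €24.16: other taxable items → 6.25% → €1.51
Rotisserie chicken €7.43: ready-to-eat food, buyer-exempt → 0% → €0.00
Unrounded tax sum = €5.880625 → €5.88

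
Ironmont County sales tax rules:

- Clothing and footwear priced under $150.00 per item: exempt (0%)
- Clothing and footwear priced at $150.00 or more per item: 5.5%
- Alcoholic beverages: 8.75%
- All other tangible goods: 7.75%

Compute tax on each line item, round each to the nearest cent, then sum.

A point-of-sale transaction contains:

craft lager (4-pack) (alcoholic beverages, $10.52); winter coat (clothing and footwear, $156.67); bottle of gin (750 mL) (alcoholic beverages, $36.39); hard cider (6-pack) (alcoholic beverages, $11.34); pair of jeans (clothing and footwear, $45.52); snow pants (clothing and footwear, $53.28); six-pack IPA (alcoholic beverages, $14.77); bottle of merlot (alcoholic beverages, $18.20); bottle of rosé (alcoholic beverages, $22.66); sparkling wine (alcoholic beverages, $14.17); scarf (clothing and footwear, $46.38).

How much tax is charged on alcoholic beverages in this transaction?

$11.19

Craft lager (4-pack) $10.52: alcoholic beverages → 8.75% → $0.92
Bottle of gin (750 mL) $36.39: alcoholic beverages → 8.75% → $3.18
Hard cider (6-pack) $11.34: alcoholic beverages → 8.75% → $0.99
Six-pack IPA $14.77: alcoholic beverages → 8.75% → $1.29
Bottle of merlot $18.20: alcoholic beverages → 8.75% → $1.59
Bottle of rosé $22.66: alcoholic beverages → 8.75% → $1.98
Sparkling wine $14.17: alcoholic beverages → 8.75% → $1.24
Tax on alcoholic beverages = $0.92 + $3.18 + $0.99 + $1.29 + $1.59 + $1.98 + $1.24 = $11.19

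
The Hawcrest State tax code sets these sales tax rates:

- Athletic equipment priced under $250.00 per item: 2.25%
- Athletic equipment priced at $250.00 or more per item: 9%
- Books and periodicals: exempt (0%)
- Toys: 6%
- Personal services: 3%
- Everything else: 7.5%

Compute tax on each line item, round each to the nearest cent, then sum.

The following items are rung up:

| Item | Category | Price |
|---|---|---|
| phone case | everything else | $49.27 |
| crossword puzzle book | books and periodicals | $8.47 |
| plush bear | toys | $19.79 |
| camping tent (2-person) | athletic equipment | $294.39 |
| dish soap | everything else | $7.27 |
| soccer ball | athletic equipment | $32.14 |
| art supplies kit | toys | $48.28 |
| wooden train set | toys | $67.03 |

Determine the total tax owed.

Phone case $49.27: everything else → 7.5% → $3.70
Crossword puzzle book $8.47: books and periodicals → 0% → $0.00
Plush bear $19.79: toys → 6% → $1.19
Camping tent (2-person) $294.39: athletic equipment, $250.00 or more → 9% → $26.50
Dish soap $7.27: everything else → 7.5% → $0.55
Soccer ball $32.14: athletic equipment, under $250.00 → 2.25% → $0.72
Art supplies kit $48.28: toys → 6% → $2.90
Wooden train set $67.03: toys → 6% → $4.02
Total tax = $3.70 + $1.19 + $26.50 + $0.55 + $0.72 + $2.90 + $4.02 = $39.58

$39.58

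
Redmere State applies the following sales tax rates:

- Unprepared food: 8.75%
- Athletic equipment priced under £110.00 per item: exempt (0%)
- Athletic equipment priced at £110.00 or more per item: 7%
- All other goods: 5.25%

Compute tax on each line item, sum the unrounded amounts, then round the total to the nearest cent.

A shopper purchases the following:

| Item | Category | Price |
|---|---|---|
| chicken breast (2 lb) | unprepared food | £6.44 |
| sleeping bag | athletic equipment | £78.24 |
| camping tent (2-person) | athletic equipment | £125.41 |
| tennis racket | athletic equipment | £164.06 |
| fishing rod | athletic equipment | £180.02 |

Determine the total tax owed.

£33.43

Chicken breast (2 lb) £6.44: unprepared food → 8.75% → £0.5635
Sleeping bag £78.24: athletic equipment, under £110.00 → 0% → £0.00
Camping tent (2-person) £125.41: athletic equipment, £110.00 or more → 7% → £8.7787
Tennis racket £164.06: athletic equipment, £110.00 or more → 7% → £11.4842
Fishing rod £180.02: athletic equipment, £110.00 or more → 7% → £12.6014
Unrounded tax sum = £33.4278 → £33.43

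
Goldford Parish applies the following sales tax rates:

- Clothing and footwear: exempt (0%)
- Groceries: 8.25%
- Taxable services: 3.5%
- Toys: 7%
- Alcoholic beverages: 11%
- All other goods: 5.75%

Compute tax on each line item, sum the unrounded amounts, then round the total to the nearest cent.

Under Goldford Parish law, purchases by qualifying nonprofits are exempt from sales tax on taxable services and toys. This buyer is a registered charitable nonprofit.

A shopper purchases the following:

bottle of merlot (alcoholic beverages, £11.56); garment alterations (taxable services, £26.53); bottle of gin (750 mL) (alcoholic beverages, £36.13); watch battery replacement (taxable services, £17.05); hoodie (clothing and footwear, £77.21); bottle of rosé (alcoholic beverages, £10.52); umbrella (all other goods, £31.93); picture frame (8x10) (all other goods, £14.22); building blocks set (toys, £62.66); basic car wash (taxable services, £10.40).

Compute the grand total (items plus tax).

Bottle of merlot £11.56: alcoholic beverages → 11% → £1.2716
Garment alterations £26.53: taxable services, buyer-exempt → 0% → £0.00
Bottle of gin (750 mL) £36.13: alcoholic beverages → 11% → £3.9743
Watch battery replacement £17.05: taxable services, buyer-exempt → 0% → £0.00
Hoodie £77.21: clothing and footwear → 0% → £0.00
Bottle of rosé £10.52: alcoholic beverages → 11% → £1.1572
Umbrella £31.93: all other goods → 5.75% → £1.835975
Picture frame (8x10) £14.22: all other goods → 5.75% → £0.81765
Building blocks set £62.66: toys, buyer-exempt → 0% → £0.00
Basic car wash £10.40: taxable services, buyer-exempt → 0% → £0.00
Subtotal = £298.21; unrounded tax = £9.056725 → £9.06; total due = £307.27

£307.27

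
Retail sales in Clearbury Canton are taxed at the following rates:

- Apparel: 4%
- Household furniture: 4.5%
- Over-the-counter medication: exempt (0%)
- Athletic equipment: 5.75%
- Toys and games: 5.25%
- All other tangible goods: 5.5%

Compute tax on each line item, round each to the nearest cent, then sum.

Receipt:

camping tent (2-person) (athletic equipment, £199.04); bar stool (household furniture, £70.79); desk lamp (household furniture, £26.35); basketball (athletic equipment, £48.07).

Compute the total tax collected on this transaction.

Camping tent (2-person) £199.04: athletic equipment → 5.75% → £11.44
Bar stool £70.79: household furniture → 4.5% → £3.19
Desk lamp £26.35: household furniture → 4.5% → £1.19
Basketball £48.07: athletic equipment → 5.75% → £2.76
Total tax = £11.44 + £3.19 + £1.19 + £2.76 = £18.58

£18.58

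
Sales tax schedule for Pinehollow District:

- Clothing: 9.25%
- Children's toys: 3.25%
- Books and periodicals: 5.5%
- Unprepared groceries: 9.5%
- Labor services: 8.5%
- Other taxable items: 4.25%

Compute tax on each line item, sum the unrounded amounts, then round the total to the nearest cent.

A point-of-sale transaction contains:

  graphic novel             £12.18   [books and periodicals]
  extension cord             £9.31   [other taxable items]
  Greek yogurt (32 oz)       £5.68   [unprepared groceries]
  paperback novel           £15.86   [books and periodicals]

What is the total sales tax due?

£2.48

Graphic novel £12.18: books and periodicals → 5.5% → £0.6699
Extension cord £9.31: other taxable items → 4.25% → £0.395675
Greek yogurt (32 oz) £5.68: unprepared groceries → 9.5% → £0.5396
Paperback novel £15.86: books and periodicals → 5.5% → £0.8723
Unrounded tax sum = £2.477475 → £2.48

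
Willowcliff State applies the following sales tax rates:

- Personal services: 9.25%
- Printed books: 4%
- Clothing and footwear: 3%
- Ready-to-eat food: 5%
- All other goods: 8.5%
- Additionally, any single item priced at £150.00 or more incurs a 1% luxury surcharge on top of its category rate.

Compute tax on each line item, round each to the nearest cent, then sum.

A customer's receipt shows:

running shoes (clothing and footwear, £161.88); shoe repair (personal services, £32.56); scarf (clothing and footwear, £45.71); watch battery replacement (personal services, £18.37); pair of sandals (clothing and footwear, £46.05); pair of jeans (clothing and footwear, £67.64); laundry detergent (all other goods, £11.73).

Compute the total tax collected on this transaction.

£16.97

Running shoes £161.88: clothing and footwear → 3% + 1% surcharge = 4% → £6.48
Shoe repair £32.56: personal services → 9.25% → £3.01
Scarf £45.71: clothing and footwear → 3% → £1.37
Watch battery replacement £18.37: personal services → 9.25% → £1.70
Pair of sandals £46.05: clothing and footwear → 3% → £1.38
Pair of jeans £67.64: clothing and footwear → 3% → £2.03
Laundry detergent £11.73: all other goods → 8.5% → £1.00
Total tax = £6.48 + £3.01 + £1.37 + £1.70 + £1.38 + £2.03 + £1.00 = £16.97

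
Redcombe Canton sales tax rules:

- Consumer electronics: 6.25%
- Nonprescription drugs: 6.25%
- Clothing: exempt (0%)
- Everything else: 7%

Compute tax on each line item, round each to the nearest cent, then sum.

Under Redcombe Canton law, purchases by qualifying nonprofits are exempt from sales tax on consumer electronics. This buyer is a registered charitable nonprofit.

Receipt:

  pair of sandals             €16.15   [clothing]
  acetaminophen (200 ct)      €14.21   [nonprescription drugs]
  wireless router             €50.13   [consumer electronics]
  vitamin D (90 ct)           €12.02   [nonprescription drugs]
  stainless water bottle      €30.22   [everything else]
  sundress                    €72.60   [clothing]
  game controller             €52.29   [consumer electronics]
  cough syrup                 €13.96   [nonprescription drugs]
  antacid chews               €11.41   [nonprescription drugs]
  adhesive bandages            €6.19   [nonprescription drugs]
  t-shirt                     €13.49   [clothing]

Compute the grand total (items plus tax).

Pair of sandals €16.15: clothing → 0% → €0.00
Acetaminophen (200 ct) €14.21: nonprescription drugs → 6.25% → €0.89
Wireless router €50.13: consumer electronics, buyer-exempt → 0% → €0.00
Vitamin D (90 ct) €12.02: nonprescription drugs → 6.25% → €0.75
Stainless water bottle €30.22: everything else → 7% → €2.12
Sundress €72.60: clothing → 0% → €0.00
Game controller €52.29: consumer electronics, buyer-exempt → 0% → €0.00
Cough syrup €13.96: nonprescription drugs → 6.25% → €0.87
Antacid chews €11.41: nonprescription drugs → 6.25% → €0.71
Adhesive bandages €6.19: nonprescription drugs → 6.25% → €0.39
T-shirt €13.49: clothing → 0% → €0.00
Subtotal = €292.67; tax = €5.73; total due = €298.40

€298.40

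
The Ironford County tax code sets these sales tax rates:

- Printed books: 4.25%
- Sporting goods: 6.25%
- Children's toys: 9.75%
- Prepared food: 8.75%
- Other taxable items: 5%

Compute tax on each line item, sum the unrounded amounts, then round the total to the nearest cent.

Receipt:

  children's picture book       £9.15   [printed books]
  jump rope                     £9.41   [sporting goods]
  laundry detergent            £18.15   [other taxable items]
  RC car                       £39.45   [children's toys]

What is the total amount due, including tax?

£81.89

Children's picture book £9.15: printed books → 4.25% → £0.388875
Jump rope £9.41: sporting goods → 6.25% → £0.588125
Laundry detergent £18.15: other taxable items → 5% → £0.9075
RC car £39.45: children's toys → 9.75% → £3.846375
Subtotal = £76.16; unrounded tax = £5.730875 → £5.73; total due = £81.89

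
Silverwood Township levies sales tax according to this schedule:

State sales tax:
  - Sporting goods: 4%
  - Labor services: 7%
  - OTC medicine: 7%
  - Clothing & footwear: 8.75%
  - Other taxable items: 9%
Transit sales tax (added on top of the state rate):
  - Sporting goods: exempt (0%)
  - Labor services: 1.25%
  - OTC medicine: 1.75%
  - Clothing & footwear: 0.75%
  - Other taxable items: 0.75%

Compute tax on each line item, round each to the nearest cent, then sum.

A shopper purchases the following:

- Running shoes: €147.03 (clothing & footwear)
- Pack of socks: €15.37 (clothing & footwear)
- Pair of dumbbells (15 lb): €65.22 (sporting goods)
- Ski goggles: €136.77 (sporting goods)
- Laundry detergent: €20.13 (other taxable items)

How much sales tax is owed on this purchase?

Running shoes €147.03: clothing & footwear → 8.75% + 0.75% transit = 9.5% → €13.97
Pack of socks €15.37: clothing & footwear → 8.75% + 0.75% transit = 9.5% → €1.46
Pair of dumbbells (15 lb) €65.22: sporting goods → 4% + 0% transit = 4% → €2.61
Ski goggles €136.77: sporting goods → 4% + 0% transit = 4% → €5.47
Laundry detergent €20.13: other taxable items → 9% + 0.75% transit = 9.75% → €1.96
Total tax = €13.97 + €1.46 + €2.61 + €5.47 + €1.96 = €25.47

€25.47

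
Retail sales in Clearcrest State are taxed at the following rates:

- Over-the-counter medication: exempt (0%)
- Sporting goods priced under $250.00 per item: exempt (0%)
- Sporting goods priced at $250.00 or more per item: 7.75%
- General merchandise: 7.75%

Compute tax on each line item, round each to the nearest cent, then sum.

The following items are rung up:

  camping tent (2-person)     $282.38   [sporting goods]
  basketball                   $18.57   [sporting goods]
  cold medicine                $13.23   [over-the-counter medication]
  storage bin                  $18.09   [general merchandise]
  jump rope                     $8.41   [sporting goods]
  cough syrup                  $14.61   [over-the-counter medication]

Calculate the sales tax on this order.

Camping tent (2-person) $282.38: sporting goods, $250.00 or more → 7.75% → $21.88
Basketball $18.57: sporting goods, under $250.00 → 0% → $0.00
Cold medicine $13.23: over-the-counter medication → 0% → $0.00
Storage bin $18.09: general merchandise → 7.75% → $1.40
Jump rope $8.41: sporting goods, under $250.00 → 0% → $0.00
Cough syrup $14.61: over-the-counter medication → 0% → $0.00
Total tax = $21.88 + $1.40 = $23.28

$23.28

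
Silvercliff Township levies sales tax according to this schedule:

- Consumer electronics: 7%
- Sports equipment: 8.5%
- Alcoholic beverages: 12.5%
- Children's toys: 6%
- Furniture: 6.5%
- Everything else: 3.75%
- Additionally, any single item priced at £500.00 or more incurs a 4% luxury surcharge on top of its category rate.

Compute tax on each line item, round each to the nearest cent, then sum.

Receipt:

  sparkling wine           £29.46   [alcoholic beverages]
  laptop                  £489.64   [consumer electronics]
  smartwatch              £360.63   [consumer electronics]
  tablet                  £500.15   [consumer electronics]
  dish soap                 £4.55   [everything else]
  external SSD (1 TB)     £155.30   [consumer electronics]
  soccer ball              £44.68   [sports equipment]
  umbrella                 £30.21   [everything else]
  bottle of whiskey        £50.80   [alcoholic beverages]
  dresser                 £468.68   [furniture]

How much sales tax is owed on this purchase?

Sparkling wine £29.46: alcoholic beverages → 12.5% → £3.68
Laptop £489.64: consumer electronics → 7% → £34.27
Smartwatch £360.63: consumer electronics → 7% → £25.24
Tablet £500.15: consumer electronics → 7% + 4% surcharge = 11% → £55.02
Dish soap £4.55: everything else → 3.75% → £0.17
External SSD (1 TB) £155.30: consumer electronics → 7% → £10.87
Soccer ball £44.68: sports equipment → 8.5% → £3.80
Umbrella £30.21: everything else → 3.75% → £1.13
Bottle of whiskey £50.80: alcoholic beverages → 12.5% → £6.35
Dresser £468.68: furniture → 6.5% → £30.46
Total tax = £3.68 + £34.27 + £25.24 + £55.02 + £0.17 + £10.87 + £3.80 + £1.13 + £6.35 + £30.46 = £170.99

£170.99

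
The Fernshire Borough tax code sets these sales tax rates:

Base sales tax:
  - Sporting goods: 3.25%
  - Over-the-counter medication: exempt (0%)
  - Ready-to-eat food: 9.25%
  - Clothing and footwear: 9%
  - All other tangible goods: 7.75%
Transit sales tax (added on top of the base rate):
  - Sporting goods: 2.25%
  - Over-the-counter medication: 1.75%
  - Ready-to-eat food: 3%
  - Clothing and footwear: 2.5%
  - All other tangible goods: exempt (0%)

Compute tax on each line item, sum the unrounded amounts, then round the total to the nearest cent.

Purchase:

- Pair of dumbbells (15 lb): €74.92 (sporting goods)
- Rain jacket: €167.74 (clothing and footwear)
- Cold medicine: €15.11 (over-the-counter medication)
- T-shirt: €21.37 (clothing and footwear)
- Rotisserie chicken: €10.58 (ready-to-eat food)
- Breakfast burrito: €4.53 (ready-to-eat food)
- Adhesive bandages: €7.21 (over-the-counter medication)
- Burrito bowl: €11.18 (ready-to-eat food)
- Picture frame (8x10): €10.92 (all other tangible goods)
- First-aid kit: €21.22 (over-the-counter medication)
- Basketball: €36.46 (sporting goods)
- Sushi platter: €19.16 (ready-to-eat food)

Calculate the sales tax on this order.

Pair of dumbbells (15 lb) €74.92: sporting goods → 3.25% + 2.25% transit = 5.5% → €4.1206
Rain jacket €167.74: clothing and footwear → 9% + 2.5% transit = 11.5% → €19.2901
Cold medicine €15.11: over-the-counter medication → 0% + 1.75% transit = 1.75% → €0.264425
T-shirt €21.37: clothing and footwear → 9% + 2.5% transit = 11.5% → €2.45755
Rotisserie chicken €10.58: ready-to-eat food → 9.25% + 3% transit = 12.25% → €1.29605
Breakfast burrito €4.53: ready-to-eat food → 9.25% + 3% transit = 12.25% → €0.554925
Adhesive bandages €7.21: over-the-counter medication → 0% + 1.75% transit = 1.75% → €0.126175
Burrito bowl €11.18: ready-to-eat food → 9.25% + 3% transit = 12.25% → €1.36955
Picture frame (8x10) €10.92: all other tangible goods → 7.75% + 0% transit = 7.75% → €0.8463
First-aid kit €21.22: over-the-counter medication → 0% + 1.75% transit = 1.75% → €0.37135
Basketball €36.46: sporting goods → 3.25% + 2.25% transit = 5.5% → €2.0053
Sushi platter €19.16: ready-to-eat food → 9.25% + 3% transit = 12.25% → €2.3471
Unrounded tax sum = €35.049425 → €35.05

€35.05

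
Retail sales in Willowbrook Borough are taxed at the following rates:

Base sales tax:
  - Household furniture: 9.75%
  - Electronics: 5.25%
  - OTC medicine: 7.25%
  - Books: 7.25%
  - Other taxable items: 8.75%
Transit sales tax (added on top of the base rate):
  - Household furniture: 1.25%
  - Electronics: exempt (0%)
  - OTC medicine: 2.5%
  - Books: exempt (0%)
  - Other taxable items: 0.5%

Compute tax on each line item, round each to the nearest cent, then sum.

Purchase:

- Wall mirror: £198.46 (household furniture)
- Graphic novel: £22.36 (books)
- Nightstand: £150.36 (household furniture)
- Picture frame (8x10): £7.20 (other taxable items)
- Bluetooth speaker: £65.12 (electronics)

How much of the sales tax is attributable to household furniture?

Wall mirror £198.46: household furniture → 9.75% + 1.25% transit = 11% → £21.83
Nightstand £150.36: household furniture → 9.75% + 1.25% transit = 11% → £16.54
Tax on household furniture = £21.83 + £16.54 = £38.37

£38.37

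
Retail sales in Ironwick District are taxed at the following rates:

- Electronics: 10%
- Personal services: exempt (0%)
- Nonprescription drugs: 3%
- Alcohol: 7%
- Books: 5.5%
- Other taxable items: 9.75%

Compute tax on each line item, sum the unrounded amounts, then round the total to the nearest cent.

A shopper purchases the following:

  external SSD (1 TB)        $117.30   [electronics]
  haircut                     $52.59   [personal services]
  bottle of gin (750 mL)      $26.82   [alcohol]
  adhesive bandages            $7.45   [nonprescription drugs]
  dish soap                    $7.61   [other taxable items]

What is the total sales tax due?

External SSD (1 TB) $117.30: electronics → 10% → $11.73
Haircut $52.59: personal services → 0% → $0.00
Bottle of gin (750 mL) $26.82: alcohol → 7% → $1.8774
Adhesive bandages $7.45: nonprescription drugs → 3% → $0.2235
Dish soap $7.61: other taxable items → 9.75% → $0.741975
Unrounded tax sum = $14.572875 → $14.57

$14.57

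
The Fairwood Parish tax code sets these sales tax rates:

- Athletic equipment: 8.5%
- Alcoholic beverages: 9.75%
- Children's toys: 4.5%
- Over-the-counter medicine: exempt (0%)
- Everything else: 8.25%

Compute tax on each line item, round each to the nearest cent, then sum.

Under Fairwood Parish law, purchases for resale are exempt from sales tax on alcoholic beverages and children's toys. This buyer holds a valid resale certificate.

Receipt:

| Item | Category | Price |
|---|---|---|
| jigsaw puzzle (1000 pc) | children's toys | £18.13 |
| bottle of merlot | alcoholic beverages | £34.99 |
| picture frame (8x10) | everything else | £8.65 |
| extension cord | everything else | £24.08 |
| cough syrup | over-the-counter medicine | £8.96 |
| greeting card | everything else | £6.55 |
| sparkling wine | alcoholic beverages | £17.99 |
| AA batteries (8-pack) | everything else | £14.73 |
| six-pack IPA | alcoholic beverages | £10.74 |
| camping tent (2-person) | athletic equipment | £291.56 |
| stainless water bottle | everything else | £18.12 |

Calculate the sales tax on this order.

£30.73

Jigsaw puzzle (1000 pc) £18.13: children's toys, buyer-exempt → 0% → £0.00
Bottle of merlot £34.99: alcoholic beverages, buyer-exempt → 0% → £0.00
Picture frame (8x10) £8.65: everything else → 8.25% → £0.71
Extension cord £24.08: everything else → 8.25% → £1.99
Cough syrup £8.96: over-the-counter medicine → 0% → £0.00
Greeting card £6.55: everything else → 8.25% → £0.54
Sparkling wine £17.99: alcoholic beverages, buyer-exempt → 0% → £0.00
AA batteries (8-pack) £14.73: everything else → 8.25% → £1.22
Six-pack IPA £10.74: alcoholic beverages, buyer-exempt → 0% → £0.00
Camping tent (2-person) £291.56: athletic equipment → 8.5% → £24.78
Stainless water bottle £18.12: everything else → 8.25% → £1.49
Total tax = £0.71 + £1.99 + £0.54 + £1.22 + £24.78 + £1.49 = £30.73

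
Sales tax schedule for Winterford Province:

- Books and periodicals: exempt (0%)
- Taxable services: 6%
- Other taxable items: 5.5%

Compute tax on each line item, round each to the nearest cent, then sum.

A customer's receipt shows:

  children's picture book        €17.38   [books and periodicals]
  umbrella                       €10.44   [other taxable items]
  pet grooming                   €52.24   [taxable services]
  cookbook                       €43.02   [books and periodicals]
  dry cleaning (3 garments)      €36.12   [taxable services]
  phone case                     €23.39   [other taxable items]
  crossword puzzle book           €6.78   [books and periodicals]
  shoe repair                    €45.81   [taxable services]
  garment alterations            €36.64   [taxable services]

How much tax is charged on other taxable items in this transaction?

Umbrella €10.44: other taxable items → 5.5% → €0.57
Phone case €23.39: other taxable items → 5.5% → €1.29
Tax on other taxable items = €0.57 + €1.29 = €1.86

€1.86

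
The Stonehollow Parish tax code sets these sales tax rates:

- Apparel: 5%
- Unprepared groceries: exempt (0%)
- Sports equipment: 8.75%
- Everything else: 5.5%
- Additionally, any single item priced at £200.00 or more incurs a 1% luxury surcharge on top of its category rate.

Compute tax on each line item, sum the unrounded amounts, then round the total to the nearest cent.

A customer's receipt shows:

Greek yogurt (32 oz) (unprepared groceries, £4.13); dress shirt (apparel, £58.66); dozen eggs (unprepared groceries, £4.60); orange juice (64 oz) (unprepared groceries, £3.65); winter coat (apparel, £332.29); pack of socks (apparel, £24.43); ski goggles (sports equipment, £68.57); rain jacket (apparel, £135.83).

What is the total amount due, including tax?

£669.04

Greek yogurt (32 oz) £4.13: unprepared groceries → 0% → £0.00
Dress shirt £58.66: apparel → 5% → £2.933
Dozen eggs £4.60: unprepared groceries → 0% → £0.00
Orange juice (64 oz) £3.65: unprepared groceries → 0% → £0.00
Winter coat £332.29: apparel → 5% + 1% surcharge = 6% → £19.9374
Pack of socks £24.43: apparel → 5% → £1.2215
Ski goggles £68.57: sports equipment → 8.75% → £5.999875
Rain jacket £135.83: apparel → 5% → £6.7915
Subtotal = £632.16; unrounded tax = £36.883275 → £36.88; total due = £669.04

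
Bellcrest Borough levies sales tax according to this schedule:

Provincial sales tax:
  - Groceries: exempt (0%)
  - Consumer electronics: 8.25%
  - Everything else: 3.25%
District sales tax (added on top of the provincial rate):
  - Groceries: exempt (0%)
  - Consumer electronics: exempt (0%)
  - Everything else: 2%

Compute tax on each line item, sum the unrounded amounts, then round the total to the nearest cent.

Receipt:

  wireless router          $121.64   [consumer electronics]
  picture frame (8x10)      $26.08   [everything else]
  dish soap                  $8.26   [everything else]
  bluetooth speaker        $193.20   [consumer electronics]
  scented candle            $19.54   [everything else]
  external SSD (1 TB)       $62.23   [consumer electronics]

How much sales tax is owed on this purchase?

$33.94

Wireless router $121.64: consumer electronics → 8.25% + 0% district = 8.25% → $10.0353
Picture frame (8x10) $26.08: everything else → 3.25% + 2% district = 5.25% → $1.3692
Dish soap $8.26: everything else → 3.25% + 2% district = 5.25% → $0.43365
Bluetooth speaker $193.20: consumer electronics → 8.25% + 0% district = 8.25% → $15.939
Scented candle $19.54: everything else → 3.25% + 2% district = 5.25% → $1.02585
External SSD (1 TB) $62.23: consumer electronics → 8.25% + 0% district = 8.25% → $5.133975
Unrounded tax sum = $33.936975 → $33.94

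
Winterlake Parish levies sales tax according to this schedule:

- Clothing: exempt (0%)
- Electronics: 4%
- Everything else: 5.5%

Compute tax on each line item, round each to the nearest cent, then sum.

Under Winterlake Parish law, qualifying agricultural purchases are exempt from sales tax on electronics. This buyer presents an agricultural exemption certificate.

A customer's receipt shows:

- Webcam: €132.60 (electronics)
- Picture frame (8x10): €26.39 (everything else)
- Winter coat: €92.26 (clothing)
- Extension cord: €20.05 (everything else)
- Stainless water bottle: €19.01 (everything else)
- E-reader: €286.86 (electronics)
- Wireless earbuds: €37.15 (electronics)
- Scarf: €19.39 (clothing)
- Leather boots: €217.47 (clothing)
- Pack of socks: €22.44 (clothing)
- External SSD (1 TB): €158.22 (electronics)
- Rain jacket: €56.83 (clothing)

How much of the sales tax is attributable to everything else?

€3.60

Picture frame (8x10) €26.39: everything else → 5.5% → €1.45
Extension cord €20.05: everything else → 5.5% → €1.10
Stainless water bottle €19.01: everything else → 5.5% → €1.05
Tax on everything else = €1.45 + €1.10 + €1.05 = €3.60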